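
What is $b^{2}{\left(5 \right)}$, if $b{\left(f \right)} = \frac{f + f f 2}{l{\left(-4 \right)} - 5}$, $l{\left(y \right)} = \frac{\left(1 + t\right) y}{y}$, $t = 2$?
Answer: $\frac{3025}{4} \approx 756.25$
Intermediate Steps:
$l{\left(y \right)} = 3$ ($l{\left(y \right)} = \frac{\left(1 + 2\right) y}{y} = \frac{3 y}{y} = 3$)
$b{\left(f \right)} = - f^{2} - \frac{f}{2}$ ($b{\left(f \right)} = \frac{f + f f 2}{3 - 5} = \frac{f + f^{2} \cdot 2}{-2} = \left(f + 2 f^{2}\right) \left(- \frac{1}{2}\right) = - f^{2} - \frac{f}{2}$)
$b^{2}{\left(5 \right)} = \left(\left(-1\right) 5 \left(\frac{1}{2} + 5\right)\right)^{2} = \left(\left(-1\right) 5 \cdot \frac{11}{2}\right)^{2} = \left(- \frac{55}{2}\right)^{2} = \frac{3025}{4}$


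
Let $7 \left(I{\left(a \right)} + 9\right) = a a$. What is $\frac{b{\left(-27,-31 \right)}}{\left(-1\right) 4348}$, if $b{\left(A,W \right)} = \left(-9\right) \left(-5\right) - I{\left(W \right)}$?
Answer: $\frac{583}{30436} \approx 0.019155$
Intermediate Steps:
$I{\left(a \right)} = -9 + \frac{a^{2}}{7}$ ($I{\left(a \right)} = -9 + \frac{a a}{7} = -9 + \frac{a^{2}}{7}$)
$b{\left(A,W \right)} = 54 - \frac{W^{2}}{7}$ ($b{\left(A,W \right)} = \left(-9\right) \left(-5\right) - \left(-9 + \frac{W^{2}}{7}\right) = 45 - \left(-9 + \frac{W^{2}}{7}\right) = 54 - \frac{W^{2}}{7}$)
$\frac{b{\left(-27,-31 \right)}}{\left(-1\right) 4348} = \frac{54 - \frac{\left(-31\right)^{2}}{7}}{\left(-1\right) 4348} = \frac{54 - \frac{961}{7}}{-4348} = \left(54 - \frac{961}{7}\right) \left(- \frac{1}{4348}\right) = \left(- \frac{583}{7}\right) \left(- \frac{1}{4348}\right) = \frac{583}{30436}$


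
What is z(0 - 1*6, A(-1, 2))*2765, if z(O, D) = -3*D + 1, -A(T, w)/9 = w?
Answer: 152075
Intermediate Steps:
A(T, w) = -9*w
z(O, D) = 1 - 3*D
z(0 - 1*6, A(-1, 2))*2765 = (1 - (-27)*2)*2765 = (1 - 3*(-18))*2765 = (1 + 54)*2765 = 55*2765 = 152075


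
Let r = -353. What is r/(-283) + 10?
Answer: 3183/283 ≈ 11.247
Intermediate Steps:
r/(-283) + 10 = -353/(-283) + 10 = -353*(-1/283) + 10 = 353/283 + 10 = 3183/283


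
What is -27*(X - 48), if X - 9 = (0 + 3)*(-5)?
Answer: 1458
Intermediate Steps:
X = -6 (X = 9 + (0 + 3)*(-5) = 9 + 3*(-5) = 9 - 15 = -6)
-27*(X - 48) = -27*(-6 - 48) = -27*(-54) = 1458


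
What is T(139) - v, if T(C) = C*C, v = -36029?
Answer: 55350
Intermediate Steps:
T(C) = C²
T(139) - v = 139² - 1*(-36029) = 19321 + 36029 = 55350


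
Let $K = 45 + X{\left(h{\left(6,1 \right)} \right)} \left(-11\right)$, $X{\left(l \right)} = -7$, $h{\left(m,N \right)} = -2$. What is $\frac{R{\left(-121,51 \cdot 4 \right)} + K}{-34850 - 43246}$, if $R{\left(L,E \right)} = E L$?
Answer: $\frac{12281}{39048} \approx 0.31451$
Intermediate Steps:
$K = 122$ ($K = 45 - -77 = 45 + 77 = 122$)
$\frac{R{\left(-121,51 \cdot 4 \right)} + K}{-34850 - 43246} = \frac{51 \cdot 4 \left(-121\right) + 122}{-34850 - 43246} = \frac{204 \left(-121\right) + 122}{-78096} = \left(-24684 + 122\right) \left(- \frac{1}{78096}\right) = \left(-24562\right) \left(- \frac{1}{78096}\right) = \frac{12281}{39048}$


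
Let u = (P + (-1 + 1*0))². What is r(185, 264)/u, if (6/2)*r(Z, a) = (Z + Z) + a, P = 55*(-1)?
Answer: 317/4704 ≈ 0.067389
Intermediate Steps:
P = -55
r(Z, a) = a/3 + 2*Z/3 (r(Z, a) = ((Z + Z) + a)/3 = (2*Z + a)/3 = (a + 2*Z)/3 = a/3 + 2*Z/3)
u = 3136 (u = (-55 + (-1 + 1*0))² = (-55 + (-1 + 0))² = (-55 - 1)² = (-56)² = 3136)
r(185, 264)/u = ((⅓)*264 + (⅔)*185)/3136 = (88 + 370/3)*(1/3136) = (634/3)*(1/3136) = 317/4704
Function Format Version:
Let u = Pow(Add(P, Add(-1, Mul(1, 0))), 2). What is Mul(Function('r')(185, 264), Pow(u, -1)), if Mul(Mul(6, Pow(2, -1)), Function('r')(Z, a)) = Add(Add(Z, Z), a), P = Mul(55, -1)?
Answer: Rational(317, 4704) ≈ 0.067389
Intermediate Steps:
P = -55
Function('r')(Z, a) = Add(Mul(Rational(1, 3), a), Mul(Rational(2, 3), Z)) (Function('r')(Z, a) = Mul(Rational(1, 3), Add(Add(Z, Z), a)) = Mul(Rational(1, 3), Add(Mul(2, Z), a)) = Mul(Rational(1, 3), Add(a, Mul(2, Z))) = Add(Mul(Rational(1, 3), a), Mul(Rational(2, 3), Z)))
u = 3136 (u = Pow(Add(-55, Add(-1, Mul(1, 0))), 2) = Pow(Add(-55, Add(-1, 0)), 2) = Pow(Add(-55, -1), 2) = Pow(-56, 2) = 3136)
Mul(Function('r')(185, 264), Pow(u, -1)) = Mul(Add(Mul(Rational(1, 3), 264), Mul(Rational(2, 3), 185)), Pow(3136, -1)) = Mul(Add(88, Rational(370, 3)), Rational(1, 3136)) = Mul(Rational(634, 3), Rational(1, 3136)) = Rational(317, 4704)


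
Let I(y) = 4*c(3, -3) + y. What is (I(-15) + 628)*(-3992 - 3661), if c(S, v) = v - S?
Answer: -4507617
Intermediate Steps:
I(y) = -24 + y (I(y) = 4*(-3 - 1*3) + y = 4*(-3 - 3) + y = 4*(-6) + y = -24 + y)
(I(-15) + 628)*(-3992 - 3661) = ((-24 - 15) + 628)*(-3992 - 3661) = (-39 + 628)*(-7653) = 589*(-7653) = -4507617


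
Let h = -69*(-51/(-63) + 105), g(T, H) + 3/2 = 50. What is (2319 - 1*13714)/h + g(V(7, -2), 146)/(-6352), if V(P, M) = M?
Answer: 504188639/324625312 ≈ 1.5531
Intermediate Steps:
g(T, H) = 97/2 (g(T, H) = -3/2 + 50 = 97/2)
h = -51106/7 (h = -69*(-51*(-1/63) + 105) = -69*(17/21 + 105) = -69*2222/21 = -51106/7 ≈ -7300.9)
(2319 - 1*13714)/h + g(V(7, -2), 146)/(-6352) = (2319 - 1*13714)/(-51106/7) + (97/2)/(-6352) = (2319 - 13714)*(-7/51106) + (97/2)*(-1/6352) = -11395*(-7/51106) - 97/12704 = 79765/51106 - 97/12704 = 504188639/324625312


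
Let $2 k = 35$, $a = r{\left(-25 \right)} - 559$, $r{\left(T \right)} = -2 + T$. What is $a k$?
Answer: $-10255$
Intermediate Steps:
$a = -586$ ($a = \left(-2 - 25\right) - 559 = -27 - 559 = -586$)
$k = \frac{35}{2}$ ($k = \frac{1}{2} \cdot 35 = \frac{35}{2} \approx 17.5$)
$a k = \left(-586\right) \frac{35}{2} = -10255$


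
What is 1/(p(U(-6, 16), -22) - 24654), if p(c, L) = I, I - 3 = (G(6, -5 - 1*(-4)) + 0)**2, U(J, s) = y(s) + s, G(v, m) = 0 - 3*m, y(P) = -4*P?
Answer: -1/24642 ≈ -4.0581e-5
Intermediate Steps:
G(v, m) = -3*m
U(J, s) = -3*s (U(J, s) = -4*s + s = -3*s)
I = 12 (I = 3 + (-3*(-5 - 1*(-4)) + 0)**2 = 3 + (-3*(-5 + 4) + 0)**2 = 3 + (-3*(-1) + 0)**2 = 3 + (3 + 0)**2 = 3 + 3**2 = 3 + 9 = 12)
p(c, L) = 12
1/(p(U(-6, 16), -22) - 24654) = 1/(12 - 24654) = 1/(-24642) = -1/24642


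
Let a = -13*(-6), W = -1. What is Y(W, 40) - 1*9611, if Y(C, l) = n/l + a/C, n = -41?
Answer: -387601/40 ≈ -9690.0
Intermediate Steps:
a = 78
Y(C, l) = -41/l + 78/C
Y(W, 40) - 1*9611 = (-41/40 + 78/(-1)) - 1*9611 = (-41*1/40 + 78*(-1)) - 9611 = (-41/40 - 78) - 9611 = -3161/40 - 9611 = -387601/40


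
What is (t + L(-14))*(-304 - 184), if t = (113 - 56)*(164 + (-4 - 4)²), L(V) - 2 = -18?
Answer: -6334240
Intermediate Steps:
L(V) = -16 (L(V) = 2 - 18 = -16)
t = 12996 (t = 57*(164 + (-8)²) = 57*(164 + 64) = 57*228 = 12996)
(t + L(-14))*(-304 - 184) = (12996 - 16)*(-304 - 184) = 12980*(-488) = -6334240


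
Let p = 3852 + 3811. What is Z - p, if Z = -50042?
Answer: -57705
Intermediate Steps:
p = 7663
Z - p = -50042 - 1*7663 = -50042 - 7663 = -57705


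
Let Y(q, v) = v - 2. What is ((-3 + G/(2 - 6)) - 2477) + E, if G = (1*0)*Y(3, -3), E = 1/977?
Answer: -2422959/977 ≈ -2480.0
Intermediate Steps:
E = 1/977 ≈ 0.0010235
Y(q, v) = -2 + v
G = 0 (G = (1*0)*(-2 - 3) = 0*(-5) = 0)
((-3 + G/(2 - 6)) - 2477) + E = ((-3 + 0/(2 - 6)) - 2477) + 1/977 = ((-3 + 0/(-4)) - 2477) + 1/977 = ((-3 + 0*(-¼)) - 2477) + 1/977 = ((-3 + 0) - 2477) + 1/977 = (-3 - 2477) + 1/977 = -2480 + 1/977 = -2422959/977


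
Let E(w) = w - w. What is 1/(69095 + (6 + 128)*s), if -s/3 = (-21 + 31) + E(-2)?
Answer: 1/65075 ≈ 1.5367e-5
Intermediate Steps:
E(w) = 0
s = -30 (s = -3*((-21 + 31) + 0) = -3*(10 + 0) = -3*10 = -30)
1/(69095 + (6 + 128)*s) = 1/(69095 + (6 + 128)*(-30)) = 1/(69095 + 134*(-30)) = 1/(69095 - 4020) = 1/65075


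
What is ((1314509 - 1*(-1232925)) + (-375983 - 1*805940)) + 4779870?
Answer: 6145381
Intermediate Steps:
((1314509 - 1*(-1232925)) + (-375983 - 1*805940)) + 4779870 = ((1314509 + 1232925) + (-375983 - 805940)) + 4779870 = (2547434 - 1181923) + 4779870 = 1365511 + 4779870 = 6145381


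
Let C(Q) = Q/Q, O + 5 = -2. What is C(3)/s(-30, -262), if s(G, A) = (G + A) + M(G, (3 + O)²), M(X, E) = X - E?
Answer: -1/338 ≈ -0.0029586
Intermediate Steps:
O = -7 (O = -5 - 2 = -7)
C(Q) = 1
s(G, A) = -16 + A + 2*G (s(G, A) = (G + A) + (G - (3 - 7)²) = (A + G) + (G - 1*(-4)²) = (A + G) + (G - 1*16) = (A + G) + (G - 16) = (A + G) + (-16 + G) = -16 + A + 2*G)
C(3)/s(-30, -262) = 1/(-16 - 262 + 2*(-30)) = 1/(-16 - 262 - 60) = 1/(-338) = 1*(-1/338) = -1/338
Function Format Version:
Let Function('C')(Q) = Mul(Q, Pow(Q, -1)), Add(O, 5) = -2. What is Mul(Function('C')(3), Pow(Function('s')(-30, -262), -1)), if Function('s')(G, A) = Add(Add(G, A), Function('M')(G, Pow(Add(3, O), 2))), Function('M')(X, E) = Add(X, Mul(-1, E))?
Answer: Rational(-1, 338) ≈ -0.0029586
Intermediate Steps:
O = -7 (O = Add(-5, -2) = -7)
Function('C')(Q) = 1
Function('s')(G, A) = Add(-16, A, Mul(2, G)) (Function('s')(G, A) = Add(Add(G, A), Add(G, Mul(-1, Pow(Add(3, -7), 2)))) = Add(Add(A, G), Add(G, Mul(-1, Pow(-4, 2)))) = Add(Add(A, G), Add(G, Mul(-1, 16))) = Add(Add(A, G), Add(G, -16)) = Add(Add(A, G), Add(-16, G)) = Add(-16, A, Mul(2, G)))
Mul(Function('C')(3), Pow(Function('s')(-30, -262), -1)) = Mul(1, Pow(Add(-16, -262, Mul(2, -30)), -1)) = Mul(1, Pow(Add(-16, -262, -60), -1)) = Mul(1, Pow(-338, -1)) = Mul(1, Rational(-1, 338)) = Rational(-1, 338)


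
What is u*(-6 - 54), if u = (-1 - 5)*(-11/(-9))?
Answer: 440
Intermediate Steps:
u = -22/3 (u = -(-66)*(-1)/9 = -6*11/9 = -22/3 ≈ -7.3333)
u*(-6 - 54) = -22*(-6 - 54)/3 = -22/3*(-60) = 440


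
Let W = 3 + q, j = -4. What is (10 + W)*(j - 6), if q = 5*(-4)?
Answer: 70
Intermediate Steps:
q = -20
W = -17 (W = 3 - 20 = -17)
(10 + W)*(j - 6) = (10 - 17)*(-4 - 6) = -7*(-10) = 70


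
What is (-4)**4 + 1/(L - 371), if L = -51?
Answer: 108031/422 ≈ 256.00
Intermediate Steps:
(-4)**4 + 1/(L - 371) = (-4)**4 + 1/(-51 - 371) = 256 + 1/(-422) = 256 - 1/422 = 108031/422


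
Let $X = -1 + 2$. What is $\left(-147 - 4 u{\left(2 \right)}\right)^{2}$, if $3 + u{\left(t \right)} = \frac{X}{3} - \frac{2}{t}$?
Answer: $\frac{157609}{9} \approx 17512.0$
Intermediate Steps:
$X = 1$
$u{\left(t \right)} = - \frac{8}{3} - \frac{2}{t}$ ($u{\left(t \right)} = -3 + \left(1 \cdot \frac{1}{3} - \frac{2}{t}\right) = -3 + \left(\frac{1}{3} - \frac{2}{t}\right) = - \frac{8}{3} - \frac{2}{t}$)
$\left(-147 - 4 u{\left(2 \right)}\right)^{2} = \left(-147 - 4 \left(- \frac{8}{3} - \frac{2}{2}\right)\right)^{2} = \left(-147 - 4 \left(- \frac{8}{3} - 1\right)\right)^{2} = \left(-147 - - \frac{44}{3}\right)^{2} = \left(-147 + \frac{44}{3}\right)^{2} = \left(- \frac{397}{3}\right)^{2} = \frac{157609}{9}$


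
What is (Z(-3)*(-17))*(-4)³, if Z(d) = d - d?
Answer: 0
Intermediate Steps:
Z(d) = 0
(Z(-3)*(-17))*(-4)³ = (0*(-17))*(-4)³ = 0*(-64) = 0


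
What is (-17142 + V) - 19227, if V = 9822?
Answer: -26547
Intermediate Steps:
(-17142 + V) - 19227 = (-17142 + 9822) - 19227 = -7320 - 19227 = -26547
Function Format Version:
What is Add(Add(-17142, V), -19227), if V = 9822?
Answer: -26547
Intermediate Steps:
Add(Add(-17142, V), -19227) = Add(Add(-17142, 9822), -19227) = Add(-7320, -19227) = -26547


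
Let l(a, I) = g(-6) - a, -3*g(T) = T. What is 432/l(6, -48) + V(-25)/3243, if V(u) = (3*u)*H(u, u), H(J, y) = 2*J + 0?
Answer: -115498/1081 ≈ -106.84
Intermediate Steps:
g(T) = -T/3
H(J, y) = 2*J
V(u) = 6*u**2 (V(u) = (3*u)*(2*u) = 6*u**2)
l(a, I) = 2 - a (l(a, I) = -1/3*(-6) - a = 2 - a)
432/l(6, -48) + V(-25)/3243 = 432/(2 - 1*6) + (6*(-25)**2)/3243 = 432/(2 - 6) + (6*625)*(1/3243) = 432/(-4) + 3750*(1/3243) = 432*(-1/4) + 1250/1081 = -108 + 1250/1081 = -115498/1081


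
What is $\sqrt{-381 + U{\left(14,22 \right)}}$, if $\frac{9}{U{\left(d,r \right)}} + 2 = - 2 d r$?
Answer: $\frac{9 i \sqrt{199614}}{206} \approx 19.52 i$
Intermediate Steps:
$U{\left(d,r \right)} = \frac{9}{-2 - 2 d r}$ ($U{\left(d,r \right)} = \frac{9}{-2 + - 2 d r} = \frac{9}{-2 - 2 d r}$)
$\sqrt{-381 + U{\left(14,22 \right)}} = \sqrt{-381 - \frac{9}{2 + 2 \cdot 14 \cdot 22}} = \sqrt{-381 - \frac{9}{2 + 616}} = \sqrt{-381 - \frac{9}{618}} = \sqrt{-381 - \frac{3}{206}} = \sqrt{- \frac{78489}{206}} = \frac{9 i \sqrt{199614}}{206}$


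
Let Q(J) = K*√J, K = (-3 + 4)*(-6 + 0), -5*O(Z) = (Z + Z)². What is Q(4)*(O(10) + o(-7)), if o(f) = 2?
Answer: 936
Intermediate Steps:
O(Z) = -4*Z²/5 (O(Z) = -(Z + Z)²/5 = -4*Z²/5)
K = -6 (K = 1*(-6) = -6)
Q(J) = -6*√J
Q(4)*(O(10) + o(-7)) = (-6*√4)*(-⅘*10² + 2) = (-6*2)*(-⅘*100 + 2) = -12*(-80 + 2) = -12*(-78) = 936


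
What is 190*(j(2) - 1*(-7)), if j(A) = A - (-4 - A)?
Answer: 2850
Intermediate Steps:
j(A) = 4 + 2*A (j(A) = A + (4 + A) = 4 + 2*A)
190*(j(2) - 1*(-7)) = 190*((4 + 2*2) - 1*(-7)) = 190*((4 + 4) + 7) = 190*(8 + 7) = 190*15 = 2850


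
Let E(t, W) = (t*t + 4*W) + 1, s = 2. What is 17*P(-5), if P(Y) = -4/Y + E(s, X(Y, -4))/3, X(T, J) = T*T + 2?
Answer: 9809/15 ≈ 653.93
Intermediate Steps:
X(T, J) = 2 + T² (X(T, J) = T² + 2 = 2 + T²)
E(t, W) = 1 + t² + 4*W (E(t, W) = (t² + 4*W) + 1 = 1 + t² + 4*W)
P(Y) = 13/3 - 4/Y + 4*Y²/3 (P(Y) = -4/Y + (1 + 2² + 4*(2 + Y²))/3 = -4/Y + (1 + 4 + (8 + 4*Y²))*(⅓) = -4/Y + (13 + 4*Y²)*(⅓) = -4/Y + (13/3 + 4*Y²/3) = 13/3 - 4/Y + 4*Y²/3)
17*P(-5) = 17*((⅓)*(-12 - 5*(13 + 4*(-5)²))/(-5)) = 17*((⅓)*(-⅕)*(-12 - 5*(13 + 4*25))) = 17*((⅓)*(-⅕)*(-12 - 5*(13 + 100))) = 17*((⅓)*(-⅕)*(-12 - 5*113)) = 17*((⅓)*(-⅕)*(-12 - 565)) = 17*((⅓)*(-⅕)*(-577)) = 17*(577/15) = 9809/15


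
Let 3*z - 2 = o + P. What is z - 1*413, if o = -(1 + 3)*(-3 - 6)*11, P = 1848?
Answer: 1007/3 ≈ 335.67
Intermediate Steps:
o = 396 (o = -4*(-9)*11 = -1*(-36)*11 = 36*11 = 396)
z = 2246/3 (z = ⅔ + (396 + 1848)/3 = ⅔ + (⅓)*2244 = ⅔ + 748 = 2246/3 ≈ 748.67)
z - 1*413 = 2246/3 - 1*413 = 2246/3 - 413 = 1007/3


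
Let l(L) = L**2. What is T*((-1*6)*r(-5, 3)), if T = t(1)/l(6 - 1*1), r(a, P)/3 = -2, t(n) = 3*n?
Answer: 108/25 ≈ 4.3200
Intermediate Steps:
r(a, P) = -6 (r(a, P) = 3*(-2) = -6)
T = 3/25 (T = (3*1)/((6 - 1*1)**2) = 3/((6 - 1)**2) = 3/(5**2) = 3/25 ≈ 0.12000)
T*((-1*6)*r(-5, 3)) = 3*(-1*6*(-6))/25 = 3*(-6*(-6))/25 = (3/25)*36 = 108/25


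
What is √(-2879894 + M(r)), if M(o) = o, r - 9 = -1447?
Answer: 18*I*√8893 ≈ 1697.4*I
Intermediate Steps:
r = -1438 (r = 9 - 1447 = -1438)
√(-2879894 + M(r)) = √(-2879894 - 1438) = √(-2881332) = 18*I*√8893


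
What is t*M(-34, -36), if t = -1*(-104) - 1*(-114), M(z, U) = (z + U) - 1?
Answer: -15478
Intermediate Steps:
M(z, U) = -1 + U + z (M(z, U) = (U + z) - 1 = -1 + U + z)
t = 218 (t = 104 + 114 = 218)
t*M(-34, -36) = 218*(-1 - 36 - 34) = 218*(-71) = -15478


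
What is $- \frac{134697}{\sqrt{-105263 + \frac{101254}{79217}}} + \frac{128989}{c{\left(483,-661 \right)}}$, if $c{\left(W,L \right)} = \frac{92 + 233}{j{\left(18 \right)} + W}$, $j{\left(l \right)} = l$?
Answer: $\frac{64623489}{325} + \frac{44899 i \sqrt{13480660528761}}{397072277} \approx 1.9884 \cdot 10^{5} + 415.17 i$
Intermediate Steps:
$c{\left(W,L \right)} = \frac{325}{18 + W}$ ($c{\left(W,L \right)} = \frac{92 + 233}{18 + W} = \frac{325}{18 + W}$)
$- \frac{134697}{\sqrt{-105263 + \frac{101254}{79217}}} + \frac{128989}{c{\left(483,-661 \right)}} = - \frac{134697}{\sqrt{-105263 + \frac{101254}{79217}}} + \frac{128989}{325 \frac{1}{18 + 483}} = - \frac{134697}{\sqrt{-105263 + 101254 \cdot \frac{1}{79217}}} + \frac{128989}{325 \cdot \frac{1}{501}} = - \frac{134697}{\sqrt{-105263 + \frac{101254}{79217}}} + \frac{128989}{325 \cdot \frac{1}{501}} = - \frac{134697}{\sqrt{- \frac{8338517817}{79217}}} + \frac{128989}{\frac{325}{501}} = - \frac{134697}{\frac{7}{79217} i \sqrt{13480660528761}} + 128989 \cdot \frac{501}{325} = - 134697 \left(- \frac{i \sqrt{13480660528761}}{1191216831}\right) + \frac{64623489}{325} = \frac{44899 i \sqrt{13480660528761}}{397072277} + \frac{64623489}{325} = \frac{64623489}{325} + \frac{44899 i \sqrt{13480660528761}}{397072277}$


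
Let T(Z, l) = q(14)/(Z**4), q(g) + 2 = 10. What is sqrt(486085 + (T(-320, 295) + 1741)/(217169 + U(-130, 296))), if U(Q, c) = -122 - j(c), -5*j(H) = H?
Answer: sqrt(1501538973894600399268455310)/55579187200 ≈ 697.20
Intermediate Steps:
j(H) = -H/5
q(g) = 8 (q(g) = -2 + 10 = 8)
T(Z, l) = 8/Z**4 (T(Z, l) = 8/(Z**4) = 8/Z**4)
U(Q, c) = -122 + c/5 (U(Q, c) = -122 - (-1)*c/5 = -122 + c/5)
sqrt(486085 + (T(-320, 295) + 1741)/(217169 + U(-130, 296))) = sqrt(486085 + (8/(-320)**4 + 1741)/(217169 + (-122 + (1/5)*296))) = sqrt(486085 + (8*(1/10485760000) + 1741)/(217169 + (-122 + 296/5))) = sqrt(486085 + (1/1310720000 + 1741)/(217169 - 314/5)) = sqrt(486085 + 2281963520001/(1310720000*(1085531/5))) = sqrt(486085 + (2281963520001/1310720000)*(5/1085531)) = sqrt(486085 + 2281963520001/284565438464000) = sqrt(138322993437736960001/284565438464000) = sqrt(1501538973894600399268455310)/55579187200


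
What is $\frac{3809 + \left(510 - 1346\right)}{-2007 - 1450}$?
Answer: $- \frac{2973}{3457} \approx -0.85999$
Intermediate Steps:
$\frac{3809 + \left(510 - 1346\right)}{-2007 - 1450} = \frac{3809 + \left(510 - 1346\right)}{-3457} = \left(3809 - 836\right) \left(- \frac{1}{3457}\right) = 2973 \left(- \frac{1}{3457}\right) = - \frac{2973}{3457}$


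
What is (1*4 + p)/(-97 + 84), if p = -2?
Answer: -2/13 ≈ -0.15385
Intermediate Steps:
(1*4 + p)/(-97 + 84) = (1*4 - 2)/(-97 + 84) = (4 - 2)/(-13) = -1/13*2 = -2/13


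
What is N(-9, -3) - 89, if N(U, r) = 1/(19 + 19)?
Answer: -3381/38 ≈ -88.974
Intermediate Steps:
N(U, r) = 1/38
N(-9, -3) - 89 = 1/38 - 89 = -3381/38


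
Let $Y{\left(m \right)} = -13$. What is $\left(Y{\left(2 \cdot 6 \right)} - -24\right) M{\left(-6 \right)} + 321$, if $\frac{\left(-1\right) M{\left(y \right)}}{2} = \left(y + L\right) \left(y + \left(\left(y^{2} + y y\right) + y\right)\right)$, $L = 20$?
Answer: $-18159$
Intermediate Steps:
$M{\left(y \right)} = - 2 \left(20 + y\right) \left(2 y + 2 y^{2}\right)$ ($M{\left(y \right)} = - 2 \left(y + 20\right) \left(y + \left(\left(y^{2} + y y\right) + y\right)\right) = - 2 \left(20 + y\right) \left(y + \left(\left(y^{2} + y^{2}\right) + y\right)\right) = - 2 \left(20 + y\right) \left(y + \left(2 y^{2} + y\right)\right) = - 2 \left(20 + y\right) \left(y + \left(y + 2 y^{2}\right)\right) = - 2 \left(20 + y\right) \left(2 y + 2 y^{2}\right)$)
$\left(Y{\left(2 \cdot 6 \right)} - -24\right) M{\left(-6 \right)} + 321 = \left(-13 - -24\right) \left(\left(-4\right) \left(-6\right) \left(20 + \left(-6\right)^{2} + 21 \left(-6\right)\right)\right) + 321 = \left(-13 + 24\right) \left(\left(-4\right) \left(-6\right) \left(20 + 36 - 126\right)\right) + 321 = 11 \left(\left(-4\right) \left(-6\right) \left(-70\right)\right) + 321 = 11 \left(-1680\right) + 321 = -18480 + 321 = -18159$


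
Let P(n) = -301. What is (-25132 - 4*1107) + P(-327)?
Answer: -29861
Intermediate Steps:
(-25132 - 4*1107) + P(-327) = (-25132 - 4*1107) - 301 = (-25132 - 4428) - 301 = -29560 - 301 = -29861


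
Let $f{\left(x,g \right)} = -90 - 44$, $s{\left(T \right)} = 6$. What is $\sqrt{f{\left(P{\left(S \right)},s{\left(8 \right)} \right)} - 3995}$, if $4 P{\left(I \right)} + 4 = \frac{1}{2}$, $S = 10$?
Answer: $i \sqrt{4129} \approx 64.257 i$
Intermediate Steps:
$P{\left(I \right)} = - \frac{7}{8}$ ($P{\left(I \right)} = -1 + \frac{1}{4 \cdot 2} = -1 + \frac{1}{4} \cdot \frac{1}{2} = -1 + \frac{1}{8} = - \frac{7}{8}$)
$f{\left(x,g \right)} = -134$
$\sqrt{f{\left(P{\left(S \right)},s{\left(8 \right)} \right)} - 3995} = \sqrt{-134 - 3995} = \sqrt{-4129} = i \sqrt{4129}$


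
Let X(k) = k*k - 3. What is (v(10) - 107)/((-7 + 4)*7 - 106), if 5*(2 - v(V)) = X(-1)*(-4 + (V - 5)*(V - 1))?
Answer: 443/635 ≈ 0.69764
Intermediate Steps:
X(k) = -3 + k**2 (X(k) = k**2 - 3 = -3 + k**2)
v(V) = 2/5 + 2*(-1 + V)*(-5 + V)/5 (v(V) = 2 - (-3 + (-1)**2)*(-4 + (V - 5)*(V - 1))/5 = 2 - (-3 + 1)*(-4 + (-5 + V)*(-1 + V))/5 = 2 - (-2)*(-4 + (-1 + V)*(-5 + V))/5 = 2 - (8 - 2*(-1 + V)*(-5 + V))/5 = 2 + (-8/5 + 2*(-1 + V)*(-5 + V)/5) = 2/5 + 2*(-1 + V)*(-5 + V)/5)
(v(10) - 107)/((-7 + 4)*7 - 106) = ((12/5 - 12/5*10 + (2/5)*10**2) - 107)/((-7 + 4)*7 - 106) = ((12/5 - 24 + (2/5)*100) - 107)/(-3*7 - 106) = ((12/5 - 24 + 40) - 107)/(-21 - 106) = (92/5 - 107)/(-127) = -443/5*(-1/127) = 443/635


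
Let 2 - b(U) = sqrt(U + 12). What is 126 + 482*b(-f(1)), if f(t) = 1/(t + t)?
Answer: 1090 - 241*sqrt(46) ≈ -544.54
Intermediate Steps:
f(t) = 1/(2*t)
b(U) = 2 - sqrt(12 + U) (b(U) = 2 - sqrt(U + 12) = 2 - sqrt(12 + U))
126 + 482*b(-f(1)) = 126 + 482*(2 - sqrt(12 - 1/(2*1))) = 126 + 482*(2 - sqrt(12 - 1/2)) = 126 + 482*(2 - sqrt(23/2)) = 126 + 482*(2 - sqrt(46)/2) = 126 + (964 - 241*sqrt(46)) = 1090 - 241*sqrt(46)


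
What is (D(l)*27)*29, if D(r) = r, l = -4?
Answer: -3132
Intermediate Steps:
(D(l)*27)*29 = -4*27*29 = -108*29 = -3132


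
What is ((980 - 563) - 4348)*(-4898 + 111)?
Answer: 18817697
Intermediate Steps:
((980 - 563) - 4348)*(-4898 + 111) = (417 - 4348)*(-4787) = -3931*(-4787) = 18817697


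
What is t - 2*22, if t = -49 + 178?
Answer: 85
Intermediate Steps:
t = 129
t - 2*22 = 129 - 2*22 = 129 - 1*44 = 129 - 44 = 85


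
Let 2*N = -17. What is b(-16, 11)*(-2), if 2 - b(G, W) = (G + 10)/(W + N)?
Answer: -44/5 ≈ -8.8000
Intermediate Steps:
N = -17/2 (N = (½)*(-17) = -17/2 ≈ -8.5000)
b(G, W) = 2 - (10 + G)/(-17/2 + W) (b(G, W) = 2 - (G + 10)/(W - 17/2) = 2 - (10 + G)/(-17/2 + W))
b(-16, 11)*(-2) = (2*(-27 - 1*(-16) + 2*11)/(-17 + 2*11))*(-2) = (2*(-27 + 16 + 22)/(-17 + 22))*(-2) = (2*11/5)*(-2) = (2*(⅕)*11)*(-2) = (22/5)*(-2) = -44/5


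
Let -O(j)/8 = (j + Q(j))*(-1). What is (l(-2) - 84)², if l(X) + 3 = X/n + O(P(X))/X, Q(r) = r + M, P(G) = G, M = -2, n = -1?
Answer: 3721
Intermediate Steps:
Q(r) = -2 + r (Q(r) = r - 2 = -2 + r)
O(j) = -16 + 16*j (O(j) = -8*(j + (-2 + j))*(-1) = -8*(-2 + 2*j)*(-1) = -8*(2 - 2*j) = -16 + 16*j)
l(X) = -3 - X + (-16 + 16*X)/X (l(X) = -3 + (X/(-1) + (-16 + 16*X)/X) = -3 + (X*(-1) + (-16 + 16*X)/X) = -3 + (-X + (-16 + 16*X)/X) = -3 - X + (-16 + 16*X)/X)
(l(-2) - 84)² = ((13 - 1*(-2) - 16/(-2)) - 84)² = ((13 + 2 - 16*(-½)) - 84)² = ((13 + 2 + 8) - 84)² = (23 - 84)² = (-61)² = 3721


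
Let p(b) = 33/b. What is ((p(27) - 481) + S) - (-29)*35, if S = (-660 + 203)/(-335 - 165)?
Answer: 2412613/4500 ≈ 536.14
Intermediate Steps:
S = 457/500 (S = -457/(-500) = -457*(-1/500) = 457/500 ≈ 0.91400)
((p(27) - 481) + S) - (-29)*35 = ((33/27 - 481) + 457/500) - (-29)*35 = ((33*(1/27) - 481) + 457/500) - 1*(-1015) = ((11/9 - 481) + 457/500) + 1015 = (-4318/9 + 457/500) + 1015 = -2154887/4500 + 1015 = 2412613/4500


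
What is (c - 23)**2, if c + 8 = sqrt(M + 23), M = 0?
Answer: (31 - sqrt(23))**2 ≈ 686.66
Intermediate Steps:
c = -8 + sqrt(23) (c = -8 + sqrt(0 + 23) = -8 + sqrt(23) ≈ -3.2042)
(c - 23)**2 = ((-8 + sqrt(23)) - 23)**2 = (-31 + sqrt(23))**2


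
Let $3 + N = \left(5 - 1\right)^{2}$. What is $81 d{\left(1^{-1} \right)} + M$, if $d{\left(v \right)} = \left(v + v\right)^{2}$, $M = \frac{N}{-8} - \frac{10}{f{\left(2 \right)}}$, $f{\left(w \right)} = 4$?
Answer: $\frac{2559}{8} \approx 319.88$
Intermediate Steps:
$N = 13$ ($N = -3 + \left(5 - 1\right)^{2} = -3 + 4^{2} = -3 + 16 = 13$)
$M = - \frac{33}{8}$ ($M = \frac{13}{-8} - \frac{10}{4} = 13 \left(- \frac{1}{8}\right) - \frac{5}{2} = - \frac{13}{8} - \frac{5}{2} = - \frac{33}{8} \approx -4.125$)
$d{\left(v \right)} = 4 v^{2}$ ($d{\left(v \right)} = \left(2 v\right)^{2} = 4 v^{2}$)
$81 d{\left(1^{-1} \right)} + M = 81 \cdot 4 \left(1^{-1}\right)^{2} - \frac{33}{8} = 81 \cdot 4 \cdot 1^{2} - \frac{33}{8} = 81 \cdot 4 \cdot 1 - \frac{33}{8} = 81 \cdot 4 - \frac{33}{8} = 324 - \frac{33}{8} = \frac{2559}{8}$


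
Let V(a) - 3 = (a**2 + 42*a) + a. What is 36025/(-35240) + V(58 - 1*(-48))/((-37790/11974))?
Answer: -666712290147/133171960 ≈ -5006.4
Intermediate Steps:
V(a) = 3 + a**2 + 43*a (V(a) = 3 + ((a**2 + 42*a) + a) = 3 + (a**2 + 43*a) = 3 + a**2 + 43*a)
36025/(-35240) + V(58 - 1*(-48))/((-37790/11974)) = 36025/(-35240) + (3 + (58 - 1*(-48))**2 + 43*(58 - 1*(-48)))/((-37790/11974)) = 36025*(-1/35240) + (3 + (58 + 48)**2 + 43*(58 + 48))/((-37790*1/11974)) = -7205/7048 + (3 + 106**2 + 43*106)/(-18895/5987) = -7205/7048 + (3 + 11236 + 4558)*(-5987/18895) = -7205/7048 + 15797*(-5987/18895) = -7205/7048 - 94576639/18895 = -666712290147/133171960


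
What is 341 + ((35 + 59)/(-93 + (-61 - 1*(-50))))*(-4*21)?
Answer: 5420/13 ≈ 416.92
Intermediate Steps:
341 + ((35 + 59)/(-93 + (-61 - 1*(-50))))*(-4*21) = 341 + (94/(-93 + (-61 + 50)))*(-84) = 341 + (94/(-93 - 11))*(-84) = 341 + (94/(-104))*(-84) = 341 + (94*(-1/104))*(-84) = 341 - 47/52*(-84) = 341 + 987/13 = 5420/13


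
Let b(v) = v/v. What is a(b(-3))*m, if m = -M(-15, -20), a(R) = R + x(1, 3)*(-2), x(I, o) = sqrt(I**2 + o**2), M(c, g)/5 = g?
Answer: 100 - 200*sqrt(10) ≈ -532.46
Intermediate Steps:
b(v) = 1
M(c, g) = 5*g
a(R) = R - 2*sqrt(10) (a(R) = R + sqrt(1**2 + 3**2)*(-2) = R + sqrt(1 + 9)*(-2) = R + sqrt(10)*(-2) = R - 2*sqrt(10))
m = 100 (m = -5*(-20) = -1*(-100) = 100)
a(b(-3))*m = (1 - 2*sqrt(10))*100 = 100 - 200*sqrt(10)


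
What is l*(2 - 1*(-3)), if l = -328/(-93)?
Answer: 1640/93 ≈ 17.634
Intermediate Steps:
l = 328/93 (l = -328*(-1/93) = 328/93 ≈ 3.5269)
l*(2 - 1*(-3)) = 328*(2 - 1*(-3))/93 = 328*(2 + 3)/93 = (328/93)*5 = 1640/93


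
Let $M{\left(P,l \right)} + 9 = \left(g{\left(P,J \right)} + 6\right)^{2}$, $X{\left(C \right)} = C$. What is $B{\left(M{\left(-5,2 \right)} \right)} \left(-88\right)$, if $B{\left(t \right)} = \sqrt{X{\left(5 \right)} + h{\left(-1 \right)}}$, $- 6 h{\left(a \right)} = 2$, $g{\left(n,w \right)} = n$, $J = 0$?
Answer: $- \frac{88 \sqrt{42}}{3} \approx -190.1$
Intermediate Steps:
$M{\left(P,l \right)} = -9 + \left(6 + P\right)^{2}$ ($M{\left(P,l \right)} = -9 + \left(P + 6\right)^{2} = -9 + \left(6 + P\right)^{2}$)
$h{\left(a \right)} = - \frac{1}{3}$ ($h{\left(a \right)} = \left(- \frac{1}{6}\right) 2 = - \frac{1}{3}$)
$B{\left(t \right)} = \frac{\sqrt{42}}{3}$ ($B{\left(t \right)} = \sqrt{5 - \frac{1}{3}} = \sqrt{\frac{14}{3}} = \frac{\sqrt{42}}{3}$)
$B{\left(M{\left(-5,2 \right)} \right)} \left(-88\right) = \frac{\sqrt{42}}{3} \left(-88\right) = - \frac{88 \sqrt{42}}{3}$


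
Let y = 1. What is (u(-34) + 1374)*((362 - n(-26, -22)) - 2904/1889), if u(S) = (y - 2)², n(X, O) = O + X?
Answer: 1060930750/1889 ≈ 5.6164e+5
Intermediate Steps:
u(S) = 1 (u(S) = (1 - 2)² = (-1)² = 1)
(u(-34) + 1374)*((362 - n(-26, -22)) - 2904/1889) = (1 + 1374)*((362 - (-22 - 26)) - 2904/1889) = 1375*((362 - 1*(-48)) - 2904*1/1889) = 1375*((362 + 48) - 2904/1889) = 1375*(410 - 2904/1889) = 1375*(771586/1889) = 1060930750/1889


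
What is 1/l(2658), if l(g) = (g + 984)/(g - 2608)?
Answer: 25/1821 ≈ 0.013729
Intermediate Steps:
l(g) = (984 + g)/(-2608 + g)
1/l(2658) = 1/((984 + 2658)/(-2608 + 2658)) = 1/(3642/50) = 1/((1/50)*3642) = 1/(1821/25) = 25/1821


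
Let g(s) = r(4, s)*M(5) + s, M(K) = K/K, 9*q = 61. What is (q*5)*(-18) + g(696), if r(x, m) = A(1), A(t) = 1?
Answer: 87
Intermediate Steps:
q = 61/9 (q = (⅑)*61 = 61/9 ≈ 6.7778)
r(x, m) = 1
M(K) = 1
g(s) = 1 + s (g(s) = 1*1 + s = 1 + s)
(q*5)*(-18) + g(696) = ((61/9)*5)*(-18) + (1 + 696) = (305/9)*(-18) + 697 = -610 + 697 = 87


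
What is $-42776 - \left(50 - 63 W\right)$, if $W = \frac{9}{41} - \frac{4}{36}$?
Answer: $- \frac{1755586}{41} \approx -42819.0$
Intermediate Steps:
$W = \frac{40}{369}$ ($W = 9 \cdot \frac{1}{41} - \frac{1}{9} = \frac{9}{41} - \frac{1}{9} = \frac{40}{369} \approx 0.1084$)
$-42776 - \left(50 - 63 W\right) = -42776 - \left(50 - \frac{280}{41}\right) = -42776 - \frac{1770}{41} = - \frac{1755586}{41}$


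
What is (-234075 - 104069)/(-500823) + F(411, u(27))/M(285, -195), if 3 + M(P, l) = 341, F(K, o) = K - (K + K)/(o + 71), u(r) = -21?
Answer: 3898717436/2115977175 ≈ 1.8425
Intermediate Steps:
F(K, o) = K - 2*K/(71 + o)
M(P, l) = 338 (M(P, l) = -3 + 341 = 338)
(-234075 - 104069)/(-500823) + F(411, u(27))/M(285, -195) = (-234075 - 104069)/(-500823) + (411*(69 - 21)/(71 - 21))/338 = -338144*(-1/500823) + (411*48/50)*(1/338) = 338144/500823 + (411*(1/50)*48)*(1/338) = 338144/500823 + (9864/25)*(1/338) = 338144/500823 + 4932/4225 = 3898717436/2115977175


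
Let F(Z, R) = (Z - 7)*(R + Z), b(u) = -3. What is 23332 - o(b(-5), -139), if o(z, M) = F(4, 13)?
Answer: 23383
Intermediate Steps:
F(Z, R) = (-7 + Z)*(R + Z)
o(z, M) = -51 (o(z, M) = 4² - 7*13 - 7*4 + 13*4 = 16 - 91 - 28 + 52 = -51)
23332 - o(b(-5), -139) = 23332 - 1*(-51) = 23332 + 51 = 23383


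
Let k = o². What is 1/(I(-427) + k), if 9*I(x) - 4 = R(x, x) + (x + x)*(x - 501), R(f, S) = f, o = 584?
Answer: 9/3861593 ≈ 2.3306e-6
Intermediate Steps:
k = 341056 (k = 584² = 341056)
I(x) = 4/9 + x/9 + 2*x*(-501 + x)/9 (I(x) = 4/9 + (x + (x + x)*(x - 501))/9 = 4/9 + (x + (2*x)*(-501 + x))/9 = 4/9 + (x + 2*x*(-501 + x))/9 = 4/9 + (x/9 + 2*x*(-501 + x)/9) = 4/9 + x/9 + 2*x*(-501 + x)/9)
1/(I(-427) + k) = 1/((4/9 - 1001/9*(-427) + (2/9)*(-427)²) + 341056) = 1/((4/9 + 427427/9 + (2/9)*182329) + 341056) = 1/((4/9 + 427427/9 + 364658/9) + 341056) = 1/(792089/9 + 341056) = 1/(3861593/9) = 9/3861593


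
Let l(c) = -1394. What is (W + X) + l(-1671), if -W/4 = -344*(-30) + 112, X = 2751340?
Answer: 2708218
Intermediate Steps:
W = -41728 (W = -4*(-344*(-30) + 112) = -4*(10320 + 112) = -4*10432 = -41728)
(W + X) + l(-1671) = (-41728 + 2751340) - 1394 = 2709612 - 1394 = 2708218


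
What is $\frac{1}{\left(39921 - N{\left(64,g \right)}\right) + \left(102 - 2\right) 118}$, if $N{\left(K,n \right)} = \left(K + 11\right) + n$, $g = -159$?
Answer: $\frac{1}{51805} \approx 1.9303 \cdot 10^{-5}$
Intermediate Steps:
$N{\left(K,n \right)} = 11 + K + n$ ($N{\left(K,n \right)} = \left(11 + K\right) + n = 11 + K + n$)
$\frac{1}{\left(39921 - N{\left(64,g \right)}\right) + \left(102 - 2\right) 118} = \frac{1}{\left(39921 - \left(11 + 64 - 159\right)\right) + \left(102 - 2\right) 118} = \frac{1}{\left(39921 - -84\right) + 100 \cdot 118} = \frac{1}{\left(39921 + 84\right) + 11800} = \frac{1}{40005 + 11800} = \frac{1}{51805}$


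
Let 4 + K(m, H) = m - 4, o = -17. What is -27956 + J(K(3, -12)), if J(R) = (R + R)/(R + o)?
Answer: -307511/11 ≈ -27956.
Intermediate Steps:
K(m, H) = -8 + m (K(m, H) = -4 + (m - 4) = -4 + (-4 + m) = -8 + m)
J(R) = 2*R/(-17 + R) (J(R) = (R + R)/(R - 17) = (2*R)/(-17 + R) = 2*R/(-17 + R))
-27956 + J(K(3, -12)) = -27956 + 2*(-8 + 3)/(-17 + (-8 + 3)) = -27956 + 2*(-5)/(-17 - 5) = -27956 + 2*(-5)/(-22) = -27956 + 2*(-5)*(-1/22) = -27956 + 5/11 = -307511/11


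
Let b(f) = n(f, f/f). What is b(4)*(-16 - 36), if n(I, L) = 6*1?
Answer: -312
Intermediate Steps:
n(I, L) = 6
b(f) = 6
b(4)*(-16 - 36) = 6*(-16 - 36) = 6*(-52) = -312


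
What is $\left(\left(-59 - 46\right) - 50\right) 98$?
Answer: $-15190$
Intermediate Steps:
$\left(\left(-59 - 46\right) - 50\right) 98 = \left(-105 - 50\right) 98 = \left(-155\right) 98 = -15190$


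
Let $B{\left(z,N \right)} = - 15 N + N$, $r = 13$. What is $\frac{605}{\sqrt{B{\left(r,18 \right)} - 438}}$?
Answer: $- \frac{121 i \sqrt{690}}{138} \approx - 23.032 i$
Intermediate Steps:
$B{\left(z,N \right)} = - 14 N$
$\frac{605}{\sqrt{B{\left(r,18 \right)} - 438}} = \frac{605}{\sqrt{\left(-14\right) 18 - 438}} = \frac{605}{\sqrt{-252 - 438}} = \frac{605}{\sqrt{-690}} = \frac{605}{i \sqrt{690}} = 605 \left(- \frac{i \sqrt{690}}{690}\right) = - \frac{121 i \sqrt{690}}{138}$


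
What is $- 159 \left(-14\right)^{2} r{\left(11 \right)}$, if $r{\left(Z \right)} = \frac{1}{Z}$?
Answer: $- \frac{31164}{11} \approx -2833.1$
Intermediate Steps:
$- 159 \left(-14\right)^{2} r{\left(11 \right)} = \frac{\left(-159\right) \left(-14\right)^{2}}{11} = \left(-159\right) 196 \cdot \frac{1}{11} = \left(-31164\right) \frac{1}{11} = - \frac{31164}{11}$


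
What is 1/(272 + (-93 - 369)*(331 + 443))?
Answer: -1/357316 ≈ -2.7986e-6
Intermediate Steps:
1/(272 + (-93 - 369)*(331 + 443)) = 1/(272 - 462*774) = 1/(272 - 357588) = 1/(-357316) = -1/357316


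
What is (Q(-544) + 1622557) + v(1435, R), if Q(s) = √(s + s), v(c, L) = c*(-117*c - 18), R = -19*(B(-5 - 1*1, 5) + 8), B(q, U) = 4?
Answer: -239332598 + 8*I*√17 ≈ -2.3933e+8 + 32.985*I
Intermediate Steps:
R = -228 (R = -19*(4 + 8) = -19*12 = -228)
v(c, L) = c*(-18 - 117*c)
Q(s) = √2*√s (Q(s) = √(2*s) = √2*√s)
(Q(-544) + 1622557) + v(1435, R) = (√2*√(-544) + 1622557) - 9*1435*(2 + 13*1435) = (√2*(4*I*√34) + 1622557) - 9*1435*(2 + 18655) = (8*I*√17 + 1622557) - 9*1435*18657 = (1622557 + 8*I*√17) - 240955155 = -239332598 + 8*I*√17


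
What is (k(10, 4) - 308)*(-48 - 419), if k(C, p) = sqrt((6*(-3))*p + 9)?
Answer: 143836 - 1401*I*sqrt(7) ≈ 1.4384e+5 - 3706.7*I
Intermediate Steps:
k(C, p) = sqrt(9 - 18*p) (k(C, p) = sqrt(-18*p + 9) = sqrt(9 - 18*p))
(k(10, 4) - 308)*(-48 - 419) = (3*sqrt(1 - 2*4) - 308)*(-48 - 419) = (3*sqrt(1 - 8) - 308)*(-467) = (3*sqrt(-7) - 308)*(-467) = (3*(I*sqrt(7)) - 308)*(-467) = (3*I*sqrt(7) - 308)*(-467) = (-308 + 3*I*sqrt(7))*(-467) = 143836 - 1401*I*sqrt(7)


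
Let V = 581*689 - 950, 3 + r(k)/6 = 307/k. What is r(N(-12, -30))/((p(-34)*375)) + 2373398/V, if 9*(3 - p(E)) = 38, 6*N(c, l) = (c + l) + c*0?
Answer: 25201771286/3843830375 ≈ 6.5564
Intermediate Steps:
N(c, l) = c/6 + l/6 (N(c, l) = ((c + l) + c*0)/6 = ((c + l) + 0)/6 = (c + l)/6 = c/6 + l/6)
p(E) = -11/9 (p(E) = 3 - 1/9*38 = 3 - 38/9 = -11/9)
r(k) = -18 + 1842/k (r(k) = -18 + 6*(307/k) = -18 + 1842/k)
V = 399359 (V = 400309 - 950 = 399359)
r(N(-12, -30))/((p(-34)*375)) + 2373398/V = (-18 + 1842/((1/6)*(-12) + (1/6)*(-30)))/((-11/9*375)) + 2373398/399359 = (-18 + 1842/(-2 - 5))/(-1375/3) + 2373398*(1/399359) = (-18 + 1842/(-7))*(-3/1375) + 2373398/399359 = (-18 + 1842*(-1/7))*(-3/1375) + 2373398/399359 = (-18 - 1842/7)*(-3/1375) + 2373398/399359 = -1968/7*(-3/1375) + 2373398/399359 = 5904/9625 + 2373398/399359 = 25201771286/3843830375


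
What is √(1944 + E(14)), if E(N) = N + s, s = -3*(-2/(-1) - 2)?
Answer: √1958 ≈ 44.249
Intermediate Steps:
s = 0 (s = -3*(-2*(-1) - 2) = -3*(2 - 2) = -3*0 = 0)
E(N) = N (E(N) = N + 0 = N)
√(1944 + E(14)) = √(1944 + 14) = √1958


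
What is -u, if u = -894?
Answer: 894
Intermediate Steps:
-u = -1*(-894) = 894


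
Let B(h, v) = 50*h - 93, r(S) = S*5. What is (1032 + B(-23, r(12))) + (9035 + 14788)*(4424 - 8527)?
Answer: -97745980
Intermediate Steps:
r(S) = 5*S
B(h, v) = -93 + 50*h
(1032 + B(-23, r(12))) + (9035 + 14788)*(4424 - 8527) = (1032 + (-93 + 50*(-23))) + (9035 + 14788)*(4424 - 8527) = (1032 + (-93 - 1150)) + 23823*(-4103) = (1032 - 1243) - 97745769 = -211 - 97745769 = -97745980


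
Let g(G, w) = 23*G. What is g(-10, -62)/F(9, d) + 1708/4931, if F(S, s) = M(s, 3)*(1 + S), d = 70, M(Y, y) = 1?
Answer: -111705/4931 ≈ -22.654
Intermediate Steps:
F(S, s) = 1 + S (F(S, s) = 1*(1 + S) = 1 + S)
g(-10, -62)/F(9, d) + 1708/4931 = (23*(-10))/(1 + 9) + 1708/4931 = -230/10 + 1708*(1/4931) = -230*1/10 + 1708/4931 = -23 + 1708/4931 = -111705/4931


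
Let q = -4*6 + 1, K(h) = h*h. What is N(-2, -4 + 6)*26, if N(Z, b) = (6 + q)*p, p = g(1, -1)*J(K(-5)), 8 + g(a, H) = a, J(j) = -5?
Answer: -15470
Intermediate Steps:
K(h) = h²
g(a, H) = -8 + a
p = 35 (p = (-8 + 1)*(-5) = -7*(-5) = 35)
q = -23 (q = -24 + 1 = -23)
N(Z, b) = -595 (N(Z, b) = (6 - 23)*35 = -17*35 = -595)
N(-2, -4 + 6)*26 = -595*26 = -15470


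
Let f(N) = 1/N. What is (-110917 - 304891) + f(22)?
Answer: -9147775/22 ≈ -4.1581e+5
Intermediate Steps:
f(N) = 1/N
(-110917 - 304891) + f(22) = (-110917 - 304891) + 1/22 = -415808 + 1/22 = -9147775/22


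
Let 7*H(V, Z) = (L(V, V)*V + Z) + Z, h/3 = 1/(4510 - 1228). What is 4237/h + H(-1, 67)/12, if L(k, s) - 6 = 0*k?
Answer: 97340870/21 ≈ 4.6353e+6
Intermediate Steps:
L(k, s) = 6 (L(k, s) = 6 + 0*k = 6 + 0 = 6)
h = 1/1094 (h = 3/(4510 - 1228) = 3/3282 = 3*(1/3282) = 1/1094 ≈ 0.00091408)
H(V, Z) = 2*Z/7 + 6*V/7 (H(V, Z) = ((6*V + Z) + Z)/7 = ((Z + 6*V) + Z)/7 = (2*Z + 6*V)/7 = 2*Z/7 + 6*V/7)
4237/h + H(-1, 67)/12 = 4237/(1/1094) + ((2/7)*67 + (6/7)*(-1))/12 = 4237*1094 + (134/7 - 6/7)*(1/12) = 4635278 + (128/7)*(1/12) = 4635278 + 32/21 = 97340870/21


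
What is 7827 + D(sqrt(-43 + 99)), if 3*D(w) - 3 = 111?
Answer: 7865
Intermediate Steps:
D(w) = 38 (D(w) = 1 + (1/3)*111 = 1 + 37 = 38)
7827 + D(sqrt(-43 + 99)) = 7827 + 38 = 7865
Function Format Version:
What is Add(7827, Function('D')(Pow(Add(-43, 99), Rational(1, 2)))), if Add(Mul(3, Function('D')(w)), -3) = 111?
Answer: 7865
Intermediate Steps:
Function('D')(w) = 38 (Function('D')(w) = Add(1, Mul(Rational(1, 3), 111)) = Add(1, 37) = 38)
Add(7827, Function('D')(Pow(Add(-43, 99), Rational(1, 2)))) = Add(7827, 38) = 7865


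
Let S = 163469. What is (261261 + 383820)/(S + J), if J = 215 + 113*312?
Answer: 645081/198940 ≈ 3.2426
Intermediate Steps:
J = 35471 (J = 215 + 35256 = 35471)
(261261 + 383820)/(S + J) = (261261 + 383820)/(163469 + 35471) = 645081/198940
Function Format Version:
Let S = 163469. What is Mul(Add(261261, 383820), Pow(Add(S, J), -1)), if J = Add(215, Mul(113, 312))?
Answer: Rational(645081, 198940) ≈ 3.2426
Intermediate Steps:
J = 35471 (J = Add(215, 35256) = 35471)
Mul(Add(261261, 383820), Pow(Add(S, J), -1)) = Mul(Add(261261, 383820), Pow(Add(163469, 35471), -1)) = Mul(645081, Pow(198940, -1)) = Mul(645081, Rational(1, 198940)) = Rational(645081, 198940)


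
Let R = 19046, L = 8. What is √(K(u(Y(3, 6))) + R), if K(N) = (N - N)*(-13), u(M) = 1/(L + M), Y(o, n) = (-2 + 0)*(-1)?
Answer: √19046 ≈ 138.01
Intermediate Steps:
Y(o, n) = 2 (Y(o, n) = -2*(-1) = 2)
u(M) = 1/(8 + M)
K(N) = 0 (K(N) = 0*(-13) = 0)
√(K(u(Y(3, 6))) + R) = √(0 + 19046) = √19046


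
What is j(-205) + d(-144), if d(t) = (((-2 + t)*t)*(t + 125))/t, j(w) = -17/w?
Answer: 568687/205 ≈ 2774.1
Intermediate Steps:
d(t) = (-2 + t)*(125 + t) (d(t) = ((t*(-2 + t))*(125 + t))/t = (t*(-2 + t)*(125 + t))/t = (-2 + t)*(125 + t))
j(-205) + d(-144) = -17/(-205) + (-250 + (-144)² + 123*(-144)) = -17*(-1/205) + (-250 + 20736 - 17712) = 17/205 + 2774 = 568687/205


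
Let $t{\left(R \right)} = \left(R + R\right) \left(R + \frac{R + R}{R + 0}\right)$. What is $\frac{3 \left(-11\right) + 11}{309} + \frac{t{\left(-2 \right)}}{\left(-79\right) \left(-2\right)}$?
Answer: $- \frac{22}{309} \approx -0.071197$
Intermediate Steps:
$t{\left(R \right)} = 2 R \left(2 + R\right)$ ($t{\left(R \right)} = 2 R \left(R + \frac{2 R}{R}\right) = 2 R \left(R + 2\right) = 2 R \left(2 + R\right)$)
$\frac{3 \left(-11\right) + 11}{309} + \frac{t{\left(-2 \right)}}{\left(-79\right) \left(-2\right)} = \frac{3 \left(-11\right) + 11}{309} + \frac{2 \left(-2\right) \left(2 - 2\right)}{\left(-79\right) \left(-2\right)} = \left(-33 + 11\right) \frac{1}{309} + \frac{2 \left(-2\right) 0}{158} = \left(-22\right) \frac{1}{309} + 0 \cdot \frac{1}{158} = - \frac{22}{309} + 0 = - \frac{22}{309}$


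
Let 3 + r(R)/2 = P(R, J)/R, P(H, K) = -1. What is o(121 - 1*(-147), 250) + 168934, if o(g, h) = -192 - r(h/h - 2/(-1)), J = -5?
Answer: 506246/3 ≈ 1.6875e+5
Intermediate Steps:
r(R) = -6 - 2/R (r(R) = -6 + 2*(-1/R) = -6 - 2/R)
o(g, h) = -556/3 (o(g, h) = -192 - (-6 - 2/(h/h - 2/(-1))) = -192 - (-6 - 2/(1 - 2*(-1))) = -192 - (-6 - 2/(1 + 2)) = -192 - (-6 - 2/3) = -192 - (-6 - 2*⅓) = -192 - (-6 - ⅔) = -192 - 1*(-20/3) = -192 + 20/3 = -556/3)
o(121 - 1*(-147), 250) + 168934 = -556/3 + 168934 = 506246/3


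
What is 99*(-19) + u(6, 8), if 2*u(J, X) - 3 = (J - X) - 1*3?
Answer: -1882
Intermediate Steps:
u(J, X) = J/2 - X/2 (u(J, X) = 3/2 + ((J - X) - 1*3)/2 = 3/2 + ((J - X) - 3)/2 = 3/2 + (-3 + J - X)/2 = 3/2 + (-3/2 + J/2 - X/2) = J/2 - X/2)
99*(-19) + u(6, 8) = 99*(-19) + ((½)*6 - ½*8) = -1881 + (3 - 4) = -1881 - 1 = -1882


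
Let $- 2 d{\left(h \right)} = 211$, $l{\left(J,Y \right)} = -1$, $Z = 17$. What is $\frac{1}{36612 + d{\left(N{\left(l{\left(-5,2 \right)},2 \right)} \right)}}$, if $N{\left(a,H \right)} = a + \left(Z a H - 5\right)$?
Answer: $\frac{2}{73013} \approx 2.7392 \cdot 10^{-5}$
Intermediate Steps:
$N{\left(a,H \right)} = -5 + a + 17 H a$ ($N{\left(a,H \right)} = a + \left(17 a H - 5\right) = a + \left(17 H a - 5\right) = a + \left(-5 + 17 H a\right) = -5 + a + 17 H a$)
$d{\left(h \right)} = - \frac{211}{2}$ ($d{\left(h \right)} = \left(- \frac{1}{2}\right) 211 = - \frac{211}{2}$)
$\frac{1}{36612 + d{\left(N{\left(l{\left(-5,2 \right)},2 \right)} \right)}} = \frac{1}{36612 - \frac{211}{2}} = \frac{1}{\frac{73013}{2}} = \frac{2}{73013}$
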